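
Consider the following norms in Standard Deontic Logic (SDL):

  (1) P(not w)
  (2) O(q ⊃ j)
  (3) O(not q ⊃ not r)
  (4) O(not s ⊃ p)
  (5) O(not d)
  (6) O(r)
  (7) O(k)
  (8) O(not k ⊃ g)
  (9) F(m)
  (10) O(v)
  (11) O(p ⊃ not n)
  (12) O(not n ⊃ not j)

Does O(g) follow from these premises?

Premise 8 is O(not k ⊃ g), but O(not k) is not derivable from the premises, so it does not yield O(g).
No other premise forces O(g). An ideal world satisfying every premise can still have g false, so O(g) is not derivable.

No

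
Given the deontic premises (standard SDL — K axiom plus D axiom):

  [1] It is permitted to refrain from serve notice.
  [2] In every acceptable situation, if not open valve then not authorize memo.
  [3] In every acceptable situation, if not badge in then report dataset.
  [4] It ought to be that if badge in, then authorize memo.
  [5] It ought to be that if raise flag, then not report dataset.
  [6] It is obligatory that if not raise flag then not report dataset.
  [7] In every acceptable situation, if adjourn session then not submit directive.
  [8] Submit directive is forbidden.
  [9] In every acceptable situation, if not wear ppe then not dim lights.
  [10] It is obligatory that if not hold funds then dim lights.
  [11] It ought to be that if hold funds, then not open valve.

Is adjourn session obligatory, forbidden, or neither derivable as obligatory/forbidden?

Premise 7 is O(adjourn_session → ¬submit_directive); even if O(¬submit_directive) held, inferring O(adjourn_session) would be affirming the consequent — invalid.
No premise or chain of K-axiom applications forces O(adjourn_session), and none forces O(¬adjourn_session). So adjourn_session is neither obligatory nor forbidden under these norms.

Neither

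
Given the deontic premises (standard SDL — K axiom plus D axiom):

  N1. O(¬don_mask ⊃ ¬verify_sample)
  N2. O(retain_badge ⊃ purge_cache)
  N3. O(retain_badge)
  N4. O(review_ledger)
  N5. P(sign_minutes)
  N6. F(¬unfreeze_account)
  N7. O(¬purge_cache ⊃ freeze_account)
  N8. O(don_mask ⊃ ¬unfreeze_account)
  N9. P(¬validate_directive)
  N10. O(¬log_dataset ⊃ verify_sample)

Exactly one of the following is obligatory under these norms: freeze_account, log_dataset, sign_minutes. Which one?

Premise 6, F(¬unfreeze_account), is equivalent to O(unfreeze_account).
Premise 8 is O(don_mask ⊃ ¬unfreeze_account); contrapositively O(unfreeze_account ⊃ ¬don_mask). Since O(unfreeze_account) holds, K gives O(¬don_mask).
Applying K to premise 1 (O(¬don_mask ⊃ ¬verify_sample)) and O(¬don_mask) yields O(¬verify_sample).
Premise 10, O(¬log_dataset ⊃ verify_sample), contraposes to O(¬verify_sample ⊃ log_dataset); with O(¬verify_sample) we get O(log_dataset).
So O(log_dataset) holds — log_dataset is obligatory. None of the other listed options is made obligatory by any chain of premises.

log_dataset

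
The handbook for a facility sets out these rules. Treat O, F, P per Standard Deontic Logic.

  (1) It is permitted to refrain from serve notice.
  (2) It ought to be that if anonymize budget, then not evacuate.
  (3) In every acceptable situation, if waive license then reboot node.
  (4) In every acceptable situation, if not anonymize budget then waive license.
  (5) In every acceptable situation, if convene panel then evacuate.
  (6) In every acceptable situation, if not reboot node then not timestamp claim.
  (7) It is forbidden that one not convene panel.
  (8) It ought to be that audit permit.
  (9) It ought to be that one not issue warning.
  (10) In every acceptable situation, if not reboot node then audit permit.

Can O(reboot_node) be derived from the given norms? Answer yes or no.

Premise 7, F(¬convene_panel), is equivalent to O(convene_panel).
With premise 5, O(convene_panel → evacuate), the K-axiom yields O(evacuate).
Premise 2 is O(anonymize_budget → ¬evacuate); contrapositively O(evacuate → ¬anonymize_budget). Since O(evacuate) holds, K gives O(¬anonymize_budget).
Applying K to premise 4 (O(¬anonymize_budget → waive_license)) and O(¬anonymize_budget) yields O(waive_license).
Premise 3 is O(waive_license → reboot_node); since O(waive_license), deontic closure gives O(reboot_node).
Premises 1, 6, 8, 9, 10 do not contribute to this derivation.
So O(reboot_node) follows.

Yes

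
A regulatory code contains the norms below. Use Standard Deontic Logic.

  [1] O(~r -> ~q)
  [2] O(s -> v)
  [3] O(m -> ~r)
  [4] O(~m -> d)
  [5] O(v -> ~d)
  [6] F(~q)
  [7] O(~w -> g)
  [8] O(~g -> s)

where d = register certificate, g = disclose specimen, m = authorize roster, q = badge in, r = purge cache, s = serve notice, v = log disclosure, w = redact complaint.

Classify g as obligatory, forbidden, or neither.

Premise 6 is F(~q), i.e. O(q).
The contrapositive of premise 1 (O(~r -> ~q)) is O(q -> r), and O(q) is already established, so O(r).
The contrapositive of premise 3 (O(m -> ~r)) is O(r -> ~m), and O(r) is already established, so O(~m).
With premise 4, O(~m -> d), the K-axiom yields O(d).
The contrapositive of premise 5 (O(v -> ~d)) is O(d -> ~v), and O(d) is already established, so O(~v).
Premise 2 is O(s -> v); contrapositively O(~v -> ~s). Since O(~v) holds, K gives O(~s).
The contrapositive of premise 8 (O(~g -> s)) is O(~s -> g), and O(~s) is already established, so O(g).
Premise 7 does not contribute to this derivation.
Hence g is obligatory.

Obligatory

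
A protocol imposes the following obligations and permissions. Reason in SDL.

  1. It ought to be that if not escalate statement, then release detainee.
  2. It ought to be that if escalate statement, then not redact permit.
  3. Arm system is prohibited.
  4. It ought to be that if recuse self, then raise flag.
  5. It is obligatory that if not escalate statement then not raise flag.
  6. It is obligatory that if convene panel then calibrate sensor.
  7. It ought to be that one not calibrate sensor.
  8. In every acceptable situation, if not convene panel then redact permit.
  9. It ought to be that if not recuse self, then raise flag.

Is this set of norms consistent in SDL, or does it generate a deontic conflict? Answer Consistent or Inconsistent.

Premises 4 and 9 cover both cases: O(recuse_self → raise_flag) and O(¬recuse_self → raise_flag). Since recuse_self ∨ ¬recuse_self is a tautology, O(raise_flag) follows.
Premise 5 is O(¬escalate_statement → ¬raise_flag); contrapositively O(raise_flag → escalate_statement). Since O(raise_flag) holds, K gives O(escalate_statement).
Premise 2 is O(escalate_statement → ¬redact_permit); since O(escalate_statement), deontic closure gives O(¬redact_permit).
Premise 8 is O(¬convene_panel → redact_permit); contrapositively O(¬redact_permit → convene_panel). Since O(¬redact_permit) holds, K gives O(convene_panel).
From O(convene_panel) and premise 6, O(convene_panel → calibrate_sensor), we obtain O(calibrate_sensor).
But premise 7 directly asserts O(¬calibrate_sensor).
We now have both O(calibrate_sensor) and O(¬calibrate_sensor) — calibrate_sensor is simultaneously obligatory and forbidden, violating the D-axiom.

Inconsistent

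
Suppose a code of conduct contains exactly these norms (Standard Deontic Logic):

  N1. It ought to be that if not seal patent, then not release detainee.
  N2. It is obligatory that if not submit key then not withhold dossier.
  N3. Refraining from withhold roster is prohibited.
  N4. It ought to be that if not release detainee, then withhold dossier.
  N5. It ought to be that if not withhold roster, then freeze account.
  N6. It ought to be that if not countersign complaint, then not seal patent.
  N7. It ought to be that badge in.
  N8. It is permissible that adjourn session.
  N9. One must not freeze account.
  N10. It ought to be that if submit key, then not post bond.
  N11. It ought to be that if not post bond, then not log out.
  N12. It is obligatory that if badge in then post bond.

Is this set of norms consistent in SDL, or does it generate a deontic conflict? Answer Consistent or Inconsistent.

Premise 5 is O(¬withhold_roster → freeze_account), but O(¬withhold_roster) is not derivable from the premises, so it does not yield O(freeze_account).
So O(freeze_account) is not derivable, and the apparent clash with O(¬freeze_account) does not arise.
A world satisfying every obligation exists (e.g. adjourn_session=false, badge_in=true, countersign_complaint=true, freeze_account=false, log_out=false, post_bond=true, release_detainee=true, seal_patent=true, submit_key=false, withhold_dossier=false, withhold_roster=true); no atom is both obligatory and forbidden, so the set is consistent.

Consistent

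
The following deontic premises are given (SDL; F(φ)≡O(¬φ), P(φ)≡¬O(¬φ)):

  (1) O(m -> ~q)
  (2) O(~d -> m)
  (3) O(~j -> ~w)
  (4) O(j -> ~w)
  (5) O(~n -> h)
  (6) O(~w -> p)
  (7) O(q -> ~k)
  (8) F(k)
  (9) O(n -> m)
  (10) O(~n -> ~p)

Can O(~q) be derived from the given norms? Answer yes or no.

Premises 4 and 3 are O(j -> ~w) and O(~j -> ~w); every ideal world satisfies j or ~j, so in either case ~w holds — hence O(~w).
From O(~w) and premise 6, O(~w -> p), we obtain O(p).
The contrapositive of premise 10 (O(~n -> ~p)) is O(p -> n), and O(p) is already established, so O(n).
Applying K to premise 9 (O(n -> m)) and O(n) yields O(m).
With premise 1, O(m -> ~q), the K-axiom yields O(~q).
Premises 2, 5, 7, 8 do not contribute to this derivation.
So O(~q) follows.

Yes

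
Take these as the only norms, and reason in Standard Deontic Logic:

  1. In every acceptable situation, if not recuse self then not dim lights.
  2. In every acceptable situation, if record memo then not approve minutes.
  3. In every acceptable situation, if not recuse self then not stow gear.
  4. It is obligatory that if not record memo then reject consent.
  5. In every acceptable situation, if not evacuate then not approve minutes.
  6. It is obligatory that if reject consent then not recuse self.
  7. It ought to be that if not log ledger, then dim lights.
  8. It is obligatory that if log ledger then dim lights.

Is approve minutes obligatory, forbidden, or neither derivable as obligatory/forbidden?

Forbidden

By case analysis on log_ledger: premise 8 gives O(log_ledger → dim_lights) and premise 7 gives O(¬log_ledger → dim_lights), so O(dim_lights) either way.
Premise 1 is O(¬recuse_self → ¬dim_lights); contrapositively O(dim_lights → recuse_self). Since O(dim_lights) holds, K gives O(recuse_self).
Premise 6 is O(reject_consent → ¬recuse_self); contrapositively O(recuse_self → ¬reject_consent). Since O(recuse_self) holds, K gives O(¬reject_consent).
The contrapositive of premise 4 (O(¬record_memo → reject_consent)) is O(¬reject_consent → record_memo), and O(¬reject_consent) is already established, so O(record_memo).
With premise 2, O(record_memo → ¬approve_minutes), the K-axiom yields O(¬approve_minutes).
Premises 3, 5 do not contribute to this derivation.
Thus O(¬approve_minutes), which is F(approve_minutes): approve_minutes is forbidden.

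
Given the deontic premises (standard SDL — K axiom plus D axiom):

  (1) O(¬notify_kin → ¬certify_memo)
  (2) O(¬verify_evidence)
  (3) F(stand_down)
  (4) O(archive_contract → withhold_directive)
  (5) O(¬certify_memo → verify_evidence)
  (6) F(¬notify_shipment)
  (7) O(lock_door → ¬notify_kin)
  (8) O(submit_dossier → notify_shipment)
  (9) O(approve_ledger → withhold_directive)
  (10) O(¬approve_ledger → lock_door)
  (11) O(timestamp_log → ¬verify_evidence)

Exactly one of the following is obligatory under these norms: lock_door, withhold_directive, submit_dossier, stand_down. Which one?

withhold_directive

Premise 2 gives O(¬verify_evidence).
Premise 5, O(¬certify_memo → verify_evidence), contraposes to O(¬verify_evidence → certify_memo); with O(¬verify_evidence) we get O(certify_memo).
Premise 1, O(¬notify_kin → ¬certify_memo), contraposes to O(certify_memo → notify_kin); with O(certify_memo) we get O(notify_kin).
Premise 7 is O(lock_door → ¬notify_kin); contrapositively O(notify_kin → ¬lock_door). Since O(notify_kin) holds, K gives O(¬lock_door).
Premise 10, O(¬approve_ledger → lock_door), contraposes to O(¬lock_door → approve_ledger); with O(¬lock_door) we get O(approve_ledger).
Applying K to premise 9 (O(approve_ledger → withhold_directive)) and O(approve_ledger) yields O(withhold_directive).
So O(withhold_directive) holds — withhold_directive is obligatory. None of the other listed options is made obligatory by any chain of premises.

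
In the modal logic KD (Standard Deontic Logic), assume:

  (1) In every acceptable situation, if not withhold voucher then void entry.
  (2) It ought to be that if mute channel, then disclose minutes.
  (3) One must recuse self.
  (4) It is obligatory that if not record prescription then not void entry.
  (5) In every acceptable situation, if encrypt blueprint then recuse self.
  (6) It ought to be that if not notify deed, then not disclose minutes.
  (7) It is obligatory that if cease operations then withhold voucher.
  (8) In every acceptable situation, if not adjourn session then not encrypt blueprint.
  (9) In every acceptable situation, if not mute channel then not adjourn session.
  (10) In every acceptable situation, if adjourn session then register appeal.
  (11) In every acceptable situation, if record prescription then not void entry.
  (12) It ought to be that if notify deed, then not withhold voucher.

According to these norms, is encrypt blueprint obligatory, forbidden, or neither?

Forbidden

Premises 11 and 4 are O(record_prescription → ¬void_entry) and O(¬record_prescription → ¬void_entry); every ideal world satisfies record_prescription or ¬record_prescription, so in either case ¬void_entry holds — hence O(¬void_entry).
Premise 1, O(¬withhold_voucher → void_entry), contraposes to O(¬void_entry → withhold_voucher); with O(¬void_entry) we get O(withhold_voucher).
Premise 12, O(notify_deed → ¬withhold_voucher), contraposes to O(withhold_voucher → ¬notify_deed); with O(withhold_voucher) we get O(¬notify_deed).
Premise 6 is O(¬notify_deed → ¬disclose_minutes); since O(¬notify_deed), deontic closure gives O(¬disclose_minutes).
Premise 2 is O(mute_channel → disclose_minutes); contrapositively O(¬disclose_minutes → ¬mute_channel). Since O(¬disclose_minutes) holds, K gives O(¬mute_channel).
Premise 9 is O(¬mute_channel → ¬adjourn_session); since O(¬mute_channel), deontic closure gives O(¬adjourn_session).
With premise 8, O(¬adjourn_session → ¬encrypt_blueprint), the K-axiom yields O(¬encrypt_blueprint).
Premises 3, 5, 7, 10 do not contribute to this derivation.
Thus O(¬encrypt_blueprint), which is F(encrypt_blueprint): encrypt_blueprint is forbidden.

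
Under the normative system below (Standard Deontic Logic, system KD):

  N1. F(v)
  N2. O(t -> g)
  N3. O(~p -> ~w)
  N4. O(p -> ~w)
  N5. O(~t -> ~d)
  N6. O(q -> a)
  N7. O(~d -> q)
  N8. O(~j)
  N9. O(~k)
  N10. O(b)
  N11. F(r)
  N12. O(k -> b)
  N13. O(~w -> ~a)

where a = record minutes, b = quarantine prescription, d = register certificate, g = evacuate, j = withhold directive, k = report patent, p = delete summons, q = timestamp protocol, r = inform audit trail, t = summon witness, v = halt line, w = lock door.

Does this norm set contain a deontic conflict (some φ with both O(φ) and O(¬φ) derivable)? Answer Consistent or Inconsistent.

Premise 12 is O(k -> b); even if O(b) held, inferring O(k) would be affirming the consequent — invalid.
So O(k) is not derivable, and the apparent clash with O(~k) does not arise.
A world satisfying every obligation exists (e.g. a=false, b=true, d=true, g=true, j=false, k=false, p=false, q=false, r=false, t=true, v=false, w=false); no atom is both obligatory and forbidden, so the set is consistent.

Consistent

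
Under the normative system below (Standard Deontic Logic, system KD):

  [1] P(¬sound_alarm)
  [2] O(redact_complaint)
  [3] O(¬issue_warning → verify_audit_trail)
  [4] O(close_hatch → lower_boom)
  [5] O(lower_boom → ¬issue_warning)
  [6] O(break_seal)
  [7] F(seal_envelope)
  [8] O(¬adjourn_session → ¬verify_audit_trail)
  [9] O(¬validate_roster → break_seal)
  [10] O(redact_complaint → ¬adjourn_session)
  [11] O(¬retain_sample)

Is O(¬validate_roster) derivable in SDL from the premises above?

Premise 9 is O(¬validate_roster → break_seal); even if O(break_seal) held, inferring O(¬validate_roster) would be affirming the consequent — invalid.
No other premise forces O(¬validate_roster). An ideal world satisfying every premise can still have ¬validate_roster false, so O(¬validate_roster) is not derivable.

No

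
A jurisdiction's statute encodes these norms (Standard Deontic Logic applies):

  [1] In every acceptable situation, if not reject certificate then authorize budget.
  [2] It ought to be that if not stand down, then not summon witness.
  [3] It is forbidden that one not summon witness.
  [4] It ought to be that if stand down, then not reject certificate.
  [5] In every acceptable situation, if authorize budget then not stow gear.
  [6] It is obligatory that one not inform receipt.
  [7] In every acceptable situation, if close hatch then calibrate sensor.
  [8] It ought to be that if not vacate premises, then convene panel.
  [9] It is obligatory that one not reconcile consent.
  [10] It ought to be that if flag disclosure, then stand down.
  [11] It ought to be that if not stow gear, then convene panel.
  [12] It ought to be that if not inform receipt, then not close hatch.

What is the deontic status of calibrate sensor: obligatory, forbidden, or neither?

Premise 7 is O(close_hatch → calibrate_sensor), but O(close_hatch) is not derivable from the premises, so it does not yield O(calibrate_sensor).
No premise or chain of K-axiom applications forces O(calibrate_sensor), and none forces O(¬calibrate_sensor). So calibrate_sensor is neither obligatory nor forbidden under these norms.

Neither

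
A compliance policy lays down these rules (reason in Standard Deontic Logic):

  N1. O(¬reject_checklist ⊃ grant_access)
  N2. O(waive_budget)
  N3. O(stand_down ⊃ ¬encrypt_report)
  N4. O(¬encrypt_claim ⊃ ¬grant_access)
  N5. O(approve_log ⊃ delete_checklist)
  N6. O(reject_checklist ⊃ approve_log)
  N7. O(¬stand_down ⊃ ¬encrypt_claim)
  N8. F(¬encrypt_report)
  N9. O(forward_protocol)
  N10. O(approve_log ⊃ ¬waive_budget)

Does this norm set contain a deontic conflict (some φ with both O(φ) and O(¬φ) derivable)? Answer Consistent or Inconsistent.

Premise 2 gives O(waive_budget).
Premise 10 is O(approve_log ⊃ ¬waive_budget); contrapositively O(waive_budget ⊃ ¬approve_log). Since O(waive_budget) holds, K gives O(¬approve_log).
The contrapositive of premise 6 (O(reject_checklist ⊃ approve_log)) is O(¬approve_log ⊃ ¬reject_checklist), and O(¬approve_log) is already established, so O(¬reject_checklist).
Applying K to premise 1 (O(¬reject_checklist ⊃ grant_access)) and O(¬reject_checklist) yields O(grant_access).
Premise 4 is O(¬encrypt_claim ⊃ ¬grant_access); contrapositively O(grant_access ⊃ encrypt_claim). Since O(grant_access) holds, K gives O(encrypt_claim).
The contrapositive of premise 7 (O(¬stand_down ⊃ ¬encrypt_claim)) is O(encrypt_claim ⊃ stand_down), and O(encrypt_claim) is already established, so O(stand_down).
From O(stand_down) and premise 3, O(stand_down ⊃ ¬encrypt_report), we obtain O(¬encrypt_report).
However, F(¬encrypt_report) at premise 8 amounts to O(encrypt_report).
We now have both O(¬encrypt_report) and O(encrypt_report) — encrypt_report is simultaneously obligatory and forbidden, violating the D-axiom.

Inconsistent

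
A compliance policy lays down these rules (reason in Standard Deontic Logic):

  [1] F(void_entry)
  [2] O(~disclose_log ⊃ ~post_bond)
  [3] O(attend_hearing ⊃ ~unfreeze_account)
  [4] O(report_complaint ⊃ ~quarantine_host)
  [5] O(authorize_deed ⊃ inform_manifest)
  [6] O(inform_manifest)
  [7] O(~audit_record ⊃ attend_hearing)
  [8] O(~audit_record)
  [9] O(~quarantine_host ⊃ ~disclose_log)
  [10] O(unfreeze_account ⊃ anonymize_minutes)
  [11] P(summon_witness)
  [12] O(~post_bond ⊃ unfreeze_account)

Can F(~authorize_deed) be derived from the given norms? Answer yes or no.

No

Premise 5 is O(authorize_deed ⊃ inform_manifest); even if O(inform_manifest) held, inferring O(authorize_deed) would be affirming the consequent — invalid.
No other premise forces O(authorize_deed). An ideal world satisfying every premise can still have ~authorize_deed true, so F(~authorize_deed) is not derivable.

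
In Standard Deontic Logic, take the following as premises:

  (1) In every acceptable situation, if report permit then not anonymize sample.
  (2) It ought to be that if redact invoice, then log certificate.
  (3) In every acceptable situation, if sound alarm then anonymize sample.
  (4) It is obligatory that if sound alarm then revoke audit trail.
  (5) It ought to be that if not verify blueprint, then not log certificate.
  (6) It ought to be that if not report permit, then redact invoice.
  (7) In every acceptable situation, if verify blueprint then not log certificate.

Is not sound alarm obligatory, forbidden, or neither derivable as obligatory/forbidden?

By case analysis on ¬verify_blueprint: premise 5 gives O(¬verify_blueprint → ¬log_certificate) and premise 7 gives O(verify_blueprint → ¬log_certificate), so O(¬log_certificate) either way.
The contrapositive of premise 2 (O(redact_invoice → log_certificate)) is O(¬log_certificate → ¬redact_invoice), and O(¬log_certificate) is already established, so O(¬redact_invoice).
Premise 6, O(¬report_permit → redact_invoice), contraposes to O(¬redact_invoice → report_permit); with O(¬redact_invoice) we get O(report_permit).
Applying K to premise 1 (O(report_permit → ¬anonymize_sample)) and O(report_permit) yields O(¬anonymize_sample).
The contrapositive of premise 3 (O(sound_alarm → anonymize_sample)) is O(¬anonymize_sample → ¬sound_alarm), and O(¬anonymize_sample) is already established, so O(¬sound_alarm).
Premise 4 does not contribute to this derivation.
Hence ¬sound_alarm is obligatory.

Obligatory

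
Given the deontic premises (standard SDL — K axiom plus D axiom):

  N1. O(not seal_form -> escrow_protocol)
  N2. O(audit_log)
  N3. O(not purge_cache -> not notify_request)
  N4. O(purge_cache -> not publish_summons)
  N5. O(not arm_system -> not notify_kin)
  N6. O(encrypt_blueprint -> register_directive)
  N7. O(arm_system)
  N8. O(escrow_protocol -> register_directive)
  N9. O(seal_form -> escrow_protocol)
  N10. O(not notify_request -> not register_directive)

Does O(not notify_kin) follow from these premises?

No

Premise 5 is O(not arm_system -> not notify_kin), but O(not arm_system) is not derivable from the premises, so it does not yield O(not notify_kin).
No other premise forces O(not notify_kin). An ideal world satisfying every premise can still have not notify_kin false, so O(not notify_kin) is not derivable.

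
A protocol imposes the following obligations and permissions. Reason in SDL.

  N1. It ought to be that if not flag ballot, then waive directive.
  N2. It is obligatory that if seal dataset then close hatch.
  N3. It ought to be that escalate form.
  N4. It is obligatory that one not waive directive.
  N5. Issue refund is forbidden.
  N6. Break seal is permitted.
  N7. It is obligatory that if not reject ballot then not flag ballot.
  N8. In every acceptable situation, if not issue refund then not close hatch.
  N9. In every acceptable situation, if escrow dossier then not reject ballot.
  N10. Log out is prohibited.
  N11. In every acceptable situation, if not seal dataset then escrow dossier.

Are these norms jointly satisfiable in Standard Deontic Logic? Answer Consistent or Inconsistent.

Premise 4 states O(¬waive_directive) outright.
Premise 1 is O(¬flag_ballot → waive_directive); contrapositively O(¬waive_directive → flag_ballot). Since O(¬waive_directive) holds, K gives O(flag_ballot).
Premise 7, O(¬reject_ballot → ¬flag_ballot), contraposes to O(flag_ballot → reject_ballot); with O(flag_ballot) we get O(reject_ballot).
Premise 9 is O(escrow_dossier → ¬reject_ballot); contrapositively O(reject_ballot → ¬escrow_dossier). Since O(reject_ballot) holds, K gives O(¬escrow_dossier).
The contrapositive of premise 11 (O(¬seal_dataset → escrow_dossier)) is O(¬escrow_dossier → seal_dataset), and O(¬escrow_dossier) is already established, so O(seal_dataset).
Applying K to premise 2 (O(seal_dataset → close_hatch)) and O(seal_dataset) yields O(close_hatch).
Premise 8, O(¬issue_refund → ¬close_hatch), contraposes to O(close_hatch → issue_refund); with O(close_hatch) we get O(issue_refund).
But premise 5, F(issue_refund), means O(¬issue_refund).
We now have both O(issue_refund) and O(¬issue_refund) — issue_refund is simultaneously obligatory and forbidden, violating the D-axiom.

Inconsistent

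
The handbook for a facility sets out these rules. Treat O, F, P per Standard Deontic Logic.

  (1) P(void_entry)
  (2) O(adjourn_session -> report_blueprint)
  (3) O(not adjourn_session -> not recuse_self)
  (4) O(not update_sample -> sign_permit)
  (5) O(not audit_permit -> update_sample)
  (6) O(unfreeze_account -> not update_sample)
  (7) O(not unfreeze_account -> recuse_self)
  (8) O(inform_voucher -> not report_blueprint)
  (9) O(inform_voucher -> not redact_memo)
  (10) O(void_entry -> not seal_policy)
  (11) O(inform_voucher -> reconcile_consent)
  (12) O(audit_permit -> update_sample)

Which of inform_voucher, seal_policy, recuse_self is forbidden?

inform_voucher

Premises 5 and 12 cover both cases: O(not audit_permit -> update_sample) and O(audit_permit -> update_sample). Since not audit_permit ∨ audit_permit is a tautology, O(update_sample) follows.
Premise 6 is O(unfreeze_account -> not update_sample); contrapositively O(update_sample -> not unfreeze_account). Since O(update_sample) holds, K gives O(not unfreeze_account).
Applying K to premise 7 (O(not unfreeze_account -> recuse_self)) and O(not unfreeze_account) yields O(recuse_self).
Premise 3, O(not adjourn_session -> not recuse_self), contraposes to O(recuse_self -> adjourn_session); with O(recuse_self) we get O(adjourn_session).
Premise 2 is O(adjourn_session -> report_blueprint); since O(adjourn_session), deontic closure gives O(report_blueprint).
The contrapositive of premise 8 (O(inform_voucher -> not report_blueprint)) is O(report_blueprint -> not inform_voucher), and O(report_blueprint) is already established, so O(not inform_voucher).
So O(not inform_voucher) holds, i.e. inform_voucher is forbidden. None of the other listed options is forbidden under the premises.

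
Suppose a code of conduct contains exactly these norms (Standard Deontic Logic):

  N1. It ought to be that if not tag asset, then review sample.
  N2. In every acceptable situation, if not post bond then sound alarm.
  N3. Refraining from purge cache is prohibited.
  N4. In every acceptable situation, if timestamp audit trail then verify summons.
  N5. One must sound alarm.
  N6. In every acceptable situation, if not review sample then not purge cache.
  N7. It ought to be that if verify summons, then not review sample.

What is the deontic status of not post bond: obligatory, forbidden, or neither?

Neither

Premise 2 is O(¬post_bond → sound_alarm); even if O(sound_alarm) held, inferring O(¬post_bond) would be affirming the consequent — invalid.
No premise or chain of K-axiom applications forces O(¬post_bond), and none forces O(post_bond). So ¬post_bond is neither obligatory nor forbidden under these norms.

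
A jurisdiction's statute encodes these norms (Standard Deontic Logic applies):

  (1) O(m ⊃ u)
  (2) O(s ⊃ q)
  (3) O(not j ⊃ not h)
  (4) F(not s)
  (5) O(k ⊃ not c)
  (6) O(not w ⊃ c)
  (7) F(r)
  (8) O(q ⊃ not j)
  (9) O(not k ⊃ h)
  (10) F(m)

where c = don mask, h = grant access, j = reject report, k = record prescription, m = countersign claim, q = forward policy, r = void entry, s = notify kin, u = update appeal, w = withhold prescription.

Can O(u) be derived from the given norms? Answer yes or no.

No

Premise 1 is O(m ⊃ u), but O(m) is not derivable from the premises, so it does not yield O(u).
No other premise forces O(u). An ideal world satisfying every premise can still have u false, so O(u) is not derivable.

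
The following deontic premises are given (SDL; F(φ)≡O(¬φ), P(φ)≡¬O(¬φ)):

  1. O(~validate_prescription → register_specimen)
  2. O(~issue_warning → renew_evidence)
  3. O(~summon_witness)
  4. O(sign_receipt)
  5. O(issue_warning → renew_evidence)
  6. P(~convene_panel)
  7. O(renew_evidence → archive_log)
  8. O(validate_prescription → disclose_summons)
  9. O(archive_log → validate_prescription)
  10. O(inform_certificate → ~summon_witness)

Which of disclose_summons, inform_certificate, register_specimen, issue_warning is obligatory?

Premises 2 and 5 cover both cases: O(~issue_warning → renew_evidence) and O(issue_warning → renew_evidence). Since ~issue_warning ∨ issue_warning is a tautology, O(renew_evidence) follows.
Premise 7 is O(renew_evidence → archive_log); since O(renew_evidence), deontic closure gives O(archive_log).
Premise 9 is O(archive_log → validate_prescription); since O(archive_log), deontic closure gives O(validate_prescription).
With premise 8, O(validate_prescription → disclose_summons), the K-axiom yields O(disclose_summons).
So O(disclose_summons) holds — disclose_summons is obligatory. None of the other listed options is made obligatory by any chain of premises.

disclose_summons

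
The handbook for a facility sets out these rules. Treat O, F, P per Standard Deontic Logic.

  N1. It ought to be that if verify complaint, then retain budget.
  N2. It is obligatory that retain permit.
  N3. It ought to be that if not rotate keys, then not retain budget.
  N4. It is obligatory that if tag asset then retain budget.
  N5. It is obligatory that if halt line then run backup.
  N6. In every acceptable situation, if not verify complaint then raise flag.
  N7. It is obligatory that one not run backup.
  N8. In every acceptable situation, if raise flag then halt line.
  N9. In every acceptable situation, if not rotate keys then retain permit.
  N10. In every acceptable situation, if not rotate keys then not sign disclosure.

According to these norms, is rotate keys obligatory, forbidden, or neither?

Obligatory

Premise 7 gives O(¬run_backup).
The contrapositive of premise 5 (O(halt_line → run_backup)) is O(¬run_backup → ¬halt_line), and O(¬run_backup) is already established, so O(¬halt_line).
The contrapositive of premise 8 (O(raise_flag → halt_line)) is O(¬halt_line → ¬raise_flag), and O(¬halt_line) is already established, so O(¬raise_flag).
The contrapositive of premise 6 (O(¬verify_complaint → raise_flag)) is O(¬raise_flag → verify_complaint), and O(¬raise_flag) is already established, so O(verify_complaint).
With premise 1, O(verify_complaint → retain_budget), the K-axiom yields O(retain_budget).
Premise 3 is O(¬rotate_keys → ¬retain_budget); contrapositively O(retain_budget → rotate_keys). Since O(retain_budget) holds, K gives O(rotate_keys).
Premises 2, 4, 9, 10 do not contribute to this derivation.
Hence rotate_keys is obligatory.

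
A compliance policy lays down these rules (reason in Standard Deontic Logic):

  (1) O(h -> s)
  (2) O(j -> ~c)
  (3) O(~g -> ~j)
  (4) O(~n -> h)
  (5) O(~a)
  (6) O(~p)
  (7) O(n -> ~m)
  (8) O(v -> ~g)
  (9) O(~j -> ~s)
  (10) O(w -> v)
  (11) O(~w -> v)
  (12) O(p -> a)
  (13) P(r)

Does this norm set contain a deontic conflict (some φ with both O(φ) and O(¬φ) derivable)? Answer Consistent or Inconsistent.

Premise 12 is O(p -> a), but O(p) is not derivable from the premises, so it does not yield O(a).
So O(a) is not derivable, and the apparent clash with O(~a) does not arise.
A world satisfying every obligation exists (e.g. a=false, c=false, g=false, h=false, j=false, m=false, n=true, p=false, r=false, s=false, v=true, w=false); no atom is both obligatory and forbidden, so the set is consistent.

Consistent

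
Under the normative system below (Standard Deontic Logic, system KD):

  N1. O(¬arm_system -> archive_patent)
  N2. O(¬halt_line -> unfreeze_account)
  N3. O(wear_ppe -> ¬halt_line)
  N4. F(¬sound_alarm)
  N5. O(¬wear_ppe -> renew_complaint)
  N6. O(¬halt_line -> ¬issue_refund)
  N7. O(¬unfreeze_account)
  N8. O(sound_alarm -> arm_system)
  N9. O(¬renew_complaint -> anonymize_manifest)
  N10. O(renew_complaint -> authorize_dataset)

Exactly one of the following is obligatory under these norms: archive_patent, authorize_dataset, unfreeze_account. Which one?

authorize_dataset

Premise 7 states O(¬unfreeze_account) outright.
The contrapositive of premise 2 (O(¬halt_line -> unfreeze_account)) is O(¬unfreeze_account -> halt_line), and O(¬unfreeze_account) is already established, so O(halt_line).
Premise 3, O(wear_ppe -> ¬halt_line), contraposes to O(halt_line -> ¬wear_ppe); with O(halt_line) we get O(¬wear_ppe).
From O(¬wear_ppe) and premise 5, O(¬wear_ppe -> renew_complaint), we obtain O(renew_complaint).
From O(renew_complaint) and premise 10, O(renew_complaint -> authorize_dataset), we obtain O(authorize_dataset).
So O(authorize_dataset) holds — authorize_dataset is obligatory. None of the other listed options is made obligatory by any chain of premises.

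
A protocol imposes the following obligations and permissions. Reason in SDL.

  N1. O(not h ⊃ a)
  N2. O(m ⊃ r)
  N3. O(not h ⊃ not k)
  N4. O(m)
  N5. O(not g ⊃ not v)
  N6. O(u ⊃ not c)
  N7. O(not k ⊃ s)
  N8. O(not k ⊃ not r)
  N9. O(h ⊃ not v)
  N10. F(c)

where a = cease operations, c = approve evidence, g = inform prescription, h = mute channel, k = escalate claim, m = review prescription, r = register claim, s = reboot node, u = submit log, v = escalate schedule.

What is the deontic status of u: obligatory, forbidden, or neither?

Premise 6 is O(u ⊃ not c); even if O(not c) held, inferring O(u) would be affirming the consequent — invalid.
No premise or chain of K-axiom applications forces O(u), and none forces O(not u). So u is neither obligatory nor forbidden under these norms.

Neither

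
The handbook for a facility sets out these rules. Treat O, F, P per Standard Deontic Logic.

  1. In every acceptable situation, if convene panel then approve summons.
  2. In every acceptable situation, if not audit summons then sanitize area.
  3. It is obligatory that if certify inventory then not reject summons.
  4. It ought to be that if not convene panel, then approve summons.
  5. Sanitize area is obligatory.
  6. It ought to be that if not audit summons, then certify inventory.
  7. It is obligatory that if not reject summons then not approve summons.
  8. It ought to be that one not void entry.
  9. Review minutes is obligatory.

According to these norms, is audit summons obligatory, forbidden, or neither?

Obligatory

Premises 1 and 4 cover both cases: O(convene_panel → approve_summons) and O(¬convene_panel → approve_summons). Since convene_panel ∨ ¬convene_panel is a tautology, O(approve_summons) follows.
The contrapositive of premise 7 (O(¬reject_summons → ¬approve_summons)) is O(approve_summons → reject_summons), and O(approve_summons) is already established, so O(reject_summons).
The contrapositive of premise 3 (O(certify_inventory → ¬reject_summons)) is O(reject_summons → ¬certify_inventory), and O(reject_summons) is already established, so O(¬certify_inventory).
Premise 6, O(¬audit_summons → certify_inventory), contraposes to O(¬certify_inventory → audit_summons); with O(¬certify_inventory) we get O(audit_summons).
Premises 2, 5, 8, 9 do not contribute to this derivation.
Hence audit_summons is obligatory.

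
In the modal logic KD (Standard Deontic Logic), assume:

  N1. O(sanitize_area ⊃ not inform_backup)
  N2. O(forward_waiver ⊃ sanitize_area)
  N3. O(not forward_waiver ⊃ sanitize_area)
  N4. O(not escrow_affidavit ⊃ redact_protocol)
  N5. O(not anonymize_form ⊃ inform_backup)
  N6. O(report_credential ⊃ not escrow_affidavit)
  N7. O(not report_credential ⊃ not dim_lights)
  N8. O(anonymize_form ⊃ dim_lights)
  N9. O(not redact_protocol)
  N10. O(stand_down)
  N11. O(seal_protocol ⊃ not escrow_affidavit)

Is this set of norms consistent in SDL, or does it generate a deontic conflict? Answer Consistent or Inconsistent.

Inconsistent

By case analysis on not forward_waiver: premise 3 gives O(not forward_waiver ⊃ sanitize_area) and premise 2 gives O(forward_waiver ⊃ sanitize_area), so O(sanitize_area) either way.
Applying K to premise 1 (O(sanitize_area ⊃ not inform_backup)) and O(sanitize_area) yields O(not inform_backup).
The contrapositive of premise 5 (O(not anonymize_form ⊃ inform_backup)) is O(not inform_backup ⊃ anonymize_form), and O(not inform_backup) is already established, so O(anonymize_form).
From O(anonymize_form) and premise 8, O(anonymize_form ⊃ dim_lights), we obtain O(dim_lights).
Premise 7 is O(not report_credential ⊃ not dim_lights); contrapositively O(dim_lights ⊃ report_credential). Since O(dim_lights) holds, K gives O(report_credential).
From O(report_credential) and premise 6, O(report_credential ⊃ not escrow_affidavit), we obtain O(not escrow_affidavit).
Applying K to premise 4 (O(not escrow_affidavit ⊃ redact_protocol)) and O(not escrow_affidavit) yields O(redact_protocol).
But premise 9 directly asserts O(not redact_protocol).
We now have both O(redact_protocol) and O(not redact_protocol) — redact_protocol is simultaneously obligatory and forbidden, violating the D-axiom.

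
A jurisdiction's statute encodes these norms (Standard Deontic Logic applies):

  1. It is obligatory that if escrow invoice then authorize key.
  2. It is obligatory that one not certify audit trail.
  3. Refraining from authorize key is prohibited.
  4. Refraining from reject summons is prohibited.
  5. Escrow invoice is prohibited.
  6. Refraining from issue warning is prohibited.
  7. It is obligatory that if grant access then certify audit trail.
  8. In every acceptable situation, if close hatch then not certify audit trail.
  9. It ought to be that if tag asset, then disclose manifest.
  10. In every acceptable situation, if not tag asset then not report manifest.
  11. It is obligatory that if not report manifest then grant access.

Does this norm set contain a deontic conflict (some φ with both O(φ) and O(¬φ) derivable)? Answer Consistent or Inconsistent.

Consistent

Premise 1 is O(escrow_invoice → authorize_key); even if O(authorize_key) held, inferring O(escrow_invoice) would be affirming the consequent — invalid.
So O(escrow_invoice) is not derivable, and the apparent clash with O(¬escrow_invoice) does not arise.
A world satisfying every obligation exists (e.g. authorize_key=true, certify_audit_trail=false, close_hatch=false, disclose_manifest=true, escrow_invoice=false, grant_access=false, issue_warning=true, reject_summons=true, report_manifest=true, tag_asset=true); no atom is both obligatory and forbidden, so the set is consistent.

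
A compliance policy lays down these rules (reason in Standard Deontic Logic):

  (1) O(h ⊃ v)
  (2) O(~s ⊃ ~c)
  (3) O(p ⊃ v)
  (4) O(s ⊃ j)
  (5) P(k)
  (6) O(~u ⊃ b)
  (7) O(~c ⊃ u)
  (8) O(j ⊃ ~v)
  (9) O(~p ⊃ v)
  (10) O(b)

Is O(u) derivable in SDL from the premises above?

Premises 9 and 3 cover both cases: O(~p ⊃ v) and O(p ⊃ v). Since ~p ∨ p is a tautology, O(v) follows.
Premise 8 is O(j ⊃ ~v); contrapositively O(v ⊃ ~j). Since O(v) holds, K gives O(~j).
The contrapositive of premise 4 (O(s ⊃ j)) is O(~j ⊃ ~s), and O(~j) is already established, so O(~s).
Premise 2 is O(~s ⊃ ~c); since O(~s), deontic closure gives O(~c).
With premise 7, O(~c ⊃ u), the K-axiom yields O(u).
Premises 1, 5, 6, 10 do not contribute to this derivation.
So O(u) follows.

Yes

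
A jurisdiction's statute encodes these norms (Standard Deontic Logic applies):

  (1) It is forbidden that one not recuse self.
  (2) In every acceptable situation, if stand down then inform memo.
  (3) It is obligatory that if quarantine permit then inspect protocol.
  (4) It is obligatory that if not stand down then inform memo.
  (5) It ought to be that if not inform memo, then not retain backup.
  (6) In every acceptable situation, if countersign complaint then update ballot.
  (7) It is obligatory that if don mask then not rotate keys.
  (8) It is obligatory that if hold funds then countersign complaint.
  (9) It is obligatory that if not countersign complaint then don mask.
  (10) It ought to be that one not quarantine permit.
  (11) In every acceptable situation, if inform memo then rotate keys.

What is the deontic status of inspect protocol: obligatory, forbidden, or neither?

Neither

Premise 3 is O(quarantine_permit → inspect_protocol), but O(quarantine_permit) is not derivable from the premises, so it does not yield O(inspect_protocol).
No premise or chain of K-axiom applications forces O(inspect_protocol), and none forces O(¬inspect_protocol). So inspect_protocol is neither obligatory nor forbidden under these norms.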